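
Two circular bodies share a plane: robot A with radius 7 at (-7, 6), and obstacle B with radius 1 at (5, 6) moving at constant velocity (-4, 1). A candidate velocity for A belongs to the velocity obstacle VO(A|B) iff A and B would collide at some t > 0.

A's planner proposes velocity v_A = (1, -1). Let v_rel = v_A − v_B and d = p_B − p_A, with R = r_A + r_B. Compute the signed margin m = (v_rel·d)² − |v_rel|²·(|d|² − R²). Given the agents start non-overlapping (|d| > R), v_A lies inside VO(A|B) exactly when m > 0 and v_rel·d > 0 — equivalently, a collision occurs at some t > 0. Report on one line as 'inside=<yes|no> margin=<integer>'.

d = (12, 0),  |d|² = 144;  R = 7+1 = 8,  c = 144−8² = 80
v_rel = (5, -2),  |v_rel|² = 29;  v_rel·d = (5)·(12) + (-2)·(0) = 60
29·t² − 120·t + 80 = 0  ⇒  m = 60² − 29·80 = 1280
m = 1280 > 0,  v_rel·d = 60 > 0  ⇒  inside

inside=yes margin=1280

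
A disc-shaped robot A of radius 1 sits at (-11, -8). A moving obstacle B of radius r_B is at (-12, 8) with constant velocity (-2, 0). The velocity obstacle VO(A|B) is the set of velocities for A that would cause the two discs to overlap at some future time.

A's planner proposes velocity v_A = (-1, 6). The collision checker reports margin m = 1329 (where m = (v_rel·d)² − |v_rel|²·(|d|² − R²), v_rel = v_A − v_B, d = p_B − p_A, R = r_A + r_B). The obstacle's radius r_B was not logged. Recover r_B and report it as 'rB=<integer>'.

m = 1329
d = (-1, 16);  v_rel = (1, 6),  |v_rel|² = 37
v_rel×d = (1)·(16) − (6)·(-1) = 22
since m = R²·37 − 22²:  R² = (484 + 1329) / 37 = 49
R = √49 = 7  ⇒  r_B = 7 − 1 = 6

rB=6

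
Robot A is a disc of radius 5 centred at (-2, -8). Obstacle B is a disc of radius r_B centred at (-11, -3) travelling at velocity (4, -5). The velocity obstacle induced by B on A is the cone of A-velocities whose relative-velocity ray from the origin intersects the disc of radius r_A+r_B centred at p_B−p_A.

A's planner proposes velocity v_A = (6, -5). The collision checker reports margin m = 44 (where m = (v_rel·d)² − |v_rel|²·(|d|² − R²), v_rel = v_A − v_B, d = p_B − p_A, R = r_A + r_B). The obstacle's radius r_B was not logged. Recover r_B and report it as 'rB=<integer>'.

m = 44
d = (-9, 5);  v_rel = (2, 0),  |v_rel|² = 4
v_rel×d = (2)·(5) − (0)·(-9) = 10
since m = R²·4 − 10²:  R² = (100 + 44) / 4 = 36
R = √36 = 6  ⇒  r_B = 6 − 5 = 1

rB=1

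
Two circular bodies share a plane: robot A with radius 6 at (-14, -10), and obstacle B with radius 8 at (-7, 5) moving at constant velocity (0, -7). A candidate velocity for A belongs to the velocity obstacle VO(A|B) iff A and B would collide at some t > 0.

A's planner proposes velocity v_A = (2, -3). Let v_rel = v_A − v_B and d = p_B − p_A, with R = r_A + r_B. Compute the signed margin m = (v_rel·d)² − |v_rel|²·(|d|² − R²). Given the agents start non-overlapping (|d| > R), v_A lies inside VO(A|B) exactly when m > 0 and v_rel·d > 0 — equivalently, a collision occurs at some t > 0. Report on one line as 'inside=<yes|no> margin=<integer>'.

d = (7, 15),  |d|² = 274;  R = 6+8 = 14,  c = 274−14² = 78
v_rel = (2, 4),  |v_rel|² = 20;  v_rel·d = (2)·(7) + (4)·(15) = 74
20·t² − 148·t + 78 = 0  ⇒  m = 74² − 20·78 = 3916
m = 3916 > 0,  v_rel·d = 74 > 0  ⇒  inside

inside=yes margin=3916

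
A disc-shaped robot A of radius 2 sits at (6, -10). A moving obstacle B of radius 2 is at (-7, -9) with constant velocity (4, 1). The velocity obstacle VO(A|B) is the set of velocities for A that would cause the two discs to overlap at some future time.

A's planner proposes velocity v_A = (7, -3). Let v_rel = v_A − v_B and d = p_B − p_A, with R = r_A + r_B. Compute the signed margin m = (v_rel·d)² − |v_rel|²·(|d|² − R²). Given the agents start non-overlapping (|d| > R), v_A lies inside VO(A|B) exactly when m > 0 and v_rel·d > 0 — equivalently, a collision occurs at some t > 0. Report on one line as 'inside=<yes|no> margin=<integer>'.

d = (-13, 1),  |d|² = 170;  R = 2+2 = 4,  c = 170−4² = 154
v_rel = (3, -4),  |v_rel|² = 25;  v_rel·d = (3)·(-13) + (-4)·(1) = -43
25·t² + 86·t + 154 = 0  ⇒  m = (-43)² − 25·154 = -2001
m = -2001 < 0,  v_rel·d = -43 < 0  ⇒  outside

inside=no margin=-2001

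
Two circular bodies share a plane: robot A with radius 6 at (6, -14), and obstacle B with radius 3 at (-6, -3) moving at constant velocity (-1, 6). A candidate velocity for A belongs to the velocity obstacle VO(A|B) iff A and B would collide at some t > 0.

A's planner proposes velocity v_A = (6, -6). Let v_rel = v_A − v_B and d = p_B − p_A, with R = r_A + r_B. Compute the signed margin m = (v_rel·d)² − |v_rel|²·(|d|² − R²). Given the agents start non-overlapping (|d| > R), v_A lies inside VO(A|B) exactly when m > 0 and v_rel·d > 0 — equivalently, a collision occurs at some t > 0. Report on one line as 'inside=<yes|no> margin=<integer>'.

d = (-12, 11),  |d|² = 265;  R = 6+3 = 9,  c = 265−9² = 184
v_rel = (7, -12),  |v_rel|² = 193;  v_rel·d = (7)·(-12) + (-12)·(11) = -216
193·t² + 432·t + 184 = 0  ⇒  m = (-216)² − 193·184 = 11144
m = 11144 > 0,  v_rel·d = -216 < 0  ⇒  outside

inside=no margin=11144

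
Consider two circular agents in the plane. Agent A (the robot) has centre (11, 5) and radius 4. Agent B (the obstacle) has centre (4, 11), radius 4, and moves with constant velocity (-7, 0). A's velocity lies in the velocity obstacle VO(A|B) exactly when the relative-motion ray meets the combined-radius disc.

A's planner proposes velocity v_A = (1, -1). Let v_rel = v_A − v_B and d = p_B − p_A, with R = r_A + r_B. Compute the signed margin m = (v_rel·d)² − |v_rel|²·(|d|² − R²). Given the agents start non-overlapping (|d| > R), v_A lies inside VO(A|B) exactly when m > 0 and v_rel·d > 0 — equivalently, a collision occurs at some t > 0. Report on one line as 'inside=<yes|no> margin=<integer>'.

d = (-7, 6),  |d|² = 85;  R = 4+4 = 8,  c = 85−8² = 21
v_rel = (8, -1),  |v_rel|² = 65;  v_rel·d = (8)·(-7) + (-1)·(6) = -62
65·t² + 124·t + 21 = 0  ⇒  m = (-62)² − 65·21 = 2479
m = 2479 > 0,  v_rel·d = -62 < 0  ⇒  outside

inside=no margin=2479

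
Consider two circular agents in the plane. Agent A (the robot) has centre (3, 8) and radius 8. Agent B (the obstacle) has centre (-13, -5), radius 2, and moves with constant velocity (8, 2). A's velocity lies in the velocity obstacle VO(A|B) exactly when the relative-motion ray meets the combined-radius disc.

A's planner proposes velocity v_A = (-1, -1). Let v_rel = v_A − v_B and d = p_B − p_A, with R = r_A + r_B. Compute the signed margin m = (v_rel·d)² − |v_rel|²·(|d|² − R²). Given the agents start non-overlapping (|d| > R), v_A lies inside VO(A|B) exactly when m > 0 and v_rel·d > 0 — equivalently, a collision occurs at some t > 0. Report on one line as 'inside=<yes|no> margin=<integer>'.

d = (-16, -13),  |d|² = 425;  R = 8+2 = 10,  c = 425−10² = 325
v_rel = (-9, -3),  |v_rel|² = 90;  v_rel·d = (-9)·(-16) + (-3)·(-13) = 183
90·t² − 366·t + 325 = 0  ⇒  m = 183² − 90·325 = 4239
m = 4239 > 0,  v_rel·d = 183 > 0  ⇒  inside

inside=yes margin=4239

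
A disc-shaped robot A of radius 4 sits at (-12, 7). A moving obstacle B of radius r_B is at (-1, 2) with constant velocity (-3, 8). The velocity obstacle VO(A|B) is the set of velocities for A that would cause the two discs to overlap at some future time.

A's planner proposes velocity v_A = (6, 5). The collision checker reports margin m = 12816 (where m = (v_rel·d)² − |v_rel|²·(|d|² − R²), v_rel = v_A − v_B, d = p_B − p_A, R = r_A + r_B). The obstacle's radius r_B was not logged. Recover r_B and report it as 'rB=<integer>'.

m = 12816
d = (11, -5);  v_rel = (9, -3),  |v_rel|² = 90
v_rel×d = (9)·(-5) − (-3)·(11) = -12
since m = R²·90 − (-12)²:  R² = (144 + 12816) / 90 = 144
R = √144 = 12  ⇒  r_B = 12 − 4 = 8

rB=8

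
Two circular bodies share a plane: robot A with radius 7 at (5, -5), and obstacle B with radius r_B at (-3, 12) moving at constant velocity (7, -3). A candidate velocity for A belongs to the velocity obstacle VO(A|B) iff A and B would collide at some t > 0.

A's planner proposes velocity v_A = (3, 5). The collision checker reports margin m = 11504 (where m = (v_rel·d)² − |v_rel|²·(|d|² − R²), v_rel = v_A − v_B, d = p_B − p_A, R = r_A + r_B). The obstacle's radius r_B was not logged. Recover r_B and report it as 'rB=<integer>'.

m = 11504
d = (-8, 17);  v_rel = (-4, 8),  |v_rel|² = 80
v_rel×d = (-4)·(17) − (8)·(-8) = -4
since m = R²·80 − (-4)²:  R² = (16 + 11504) / 80 = 144
R = √144 = 12  ⇒  r_B = 12 − 7 = 5

rB=5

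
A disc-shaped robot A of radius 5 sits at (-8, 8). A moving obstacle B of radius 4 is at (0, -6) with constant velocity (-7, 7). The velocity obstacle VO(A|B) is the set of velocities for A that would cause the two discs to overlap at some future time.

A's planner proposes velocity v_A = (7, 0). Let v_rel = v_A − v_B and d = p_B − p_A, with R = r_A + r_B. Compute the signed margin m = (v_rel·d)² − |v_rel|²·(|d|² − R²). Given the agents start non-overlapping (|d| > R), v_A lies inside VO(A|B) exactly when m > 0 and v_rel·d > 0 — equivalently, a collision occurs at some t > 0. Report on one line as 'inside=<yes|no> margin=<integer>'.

d = (8, -14),  |d|² = 260;  R = 5+4 = 9,  c = 260−9² = 179
v_rel = (14, -7),  |v_rel|² = 245;  v_rel·d = (14)·(8) + (-7)·(-14) = 210
245·t² − 420·t + 179 = 0  ⇒  m = 210² − 245·179 = 245
m = 245 > 0,  v_rel·d = 210 > 0  ⇒  inside

inside=yes margin=245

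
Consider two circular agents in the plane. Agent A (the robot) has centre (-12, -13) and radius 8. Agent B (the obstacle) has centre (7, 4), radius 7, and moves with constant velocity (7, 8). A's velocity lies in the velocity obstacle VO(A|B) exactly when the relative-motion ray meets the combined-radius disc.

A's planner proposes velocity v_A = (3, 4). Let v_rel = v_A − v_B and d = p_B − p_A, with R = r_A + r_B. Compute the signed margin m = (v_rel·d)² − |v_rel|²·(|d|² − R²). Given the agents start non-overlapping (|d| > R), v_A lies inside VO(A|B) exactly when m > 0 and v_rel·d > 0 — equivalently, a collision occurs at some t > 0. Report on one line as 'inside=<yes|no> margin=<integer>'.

d = (19, 17),  |d|² = 650;  R = 8+7 = 15,  c = 650−15² = 425
v_rel = (-4, -4),  |v_rel|² = 32;  v_rel·d = (-4)·(19) + (-4)·(17) = -144
32·t² + 288·t + 425 = 0  ⇒  m = (-144)² − 32·425 = 7136
m = 7136 > 0,  v_rel·d = -144 < 0  ⇒  outside

inside=no margin=7136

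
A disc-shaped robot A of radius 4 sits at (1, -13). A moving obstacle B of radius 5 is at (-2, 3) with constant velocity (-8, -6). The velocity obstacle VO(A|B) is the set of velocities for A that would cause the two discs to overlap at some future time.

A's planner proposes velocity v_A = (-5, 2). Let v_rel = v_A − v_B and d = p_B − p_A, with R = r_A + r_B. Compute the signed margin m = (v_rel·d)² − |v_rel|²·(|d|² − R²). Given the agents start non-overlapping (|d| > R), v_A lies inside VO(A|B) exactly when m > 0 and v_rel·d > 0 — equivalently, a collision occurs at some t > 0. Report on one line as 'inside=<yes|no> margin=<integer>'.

d = (-3, 16),  |d|² = 265;  R = 4+5 = 9,  c = 265−9² = 184
v_rel = (3, 8),  |v_rel|² = 73;  v_rel·d = (3)·(-3) + (8)·(16) = 119
73·t² − 238·t + 184 = 0  ⇒  m = 119² − 73·184 = 729
m = 729 > 0,  v_rel·d = 119 > 0  ⇒  inside

inside=yes margin=729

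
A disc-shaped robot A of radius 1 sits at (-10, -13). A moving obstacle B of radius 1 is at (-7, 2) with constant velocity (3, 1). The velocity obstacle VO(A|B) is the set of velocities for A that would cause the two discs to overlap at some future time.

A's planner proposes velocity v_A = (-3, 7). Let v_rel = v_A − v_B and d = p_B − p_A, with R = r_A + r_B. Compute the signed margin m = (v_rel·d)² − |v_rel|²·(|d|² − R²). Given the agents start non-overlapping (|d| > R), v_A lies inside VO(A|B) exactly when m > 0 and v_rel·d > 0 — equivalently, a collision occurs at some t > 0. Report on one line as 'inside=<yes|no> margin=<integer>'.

d = (3, 15),  |d|² = 234;  R = 1+1 = 2,  c = 234−2² = 230
v_rel = (-6, 6),  |v_rel|² = 72;  v_rel·d = (-6)·(3) + (6)·(15) = 72
72·t² − 144·t + 230 = 0  ⇒  m = 72² − 72·230 = -11376
m = -11376 < 0,  v_rel·d = 72 > 0  ⇒  outside

inside=no margin=-11376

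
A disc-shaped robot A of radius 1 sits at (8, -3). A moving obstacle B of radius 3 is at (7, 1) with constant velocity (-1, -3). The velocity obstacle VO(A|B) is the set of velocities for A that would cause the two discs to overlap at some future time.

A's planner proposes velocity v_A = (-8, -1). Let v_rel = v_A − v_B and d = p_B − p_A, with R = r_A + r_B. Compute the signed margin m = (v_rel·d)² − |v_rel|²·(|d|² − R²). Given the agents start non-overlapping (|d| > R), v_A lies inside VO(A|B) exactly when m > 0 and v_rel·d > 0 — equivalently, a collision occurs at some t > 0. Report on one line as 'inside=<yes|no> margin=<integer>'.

d = (-1, 4),  |d|² = 17;  R = 1+3 = 4,  c = 17−4² = 1
v_rel = (-7, 2),  |v_rel|² = 53;  v_rel·d = (-7)·(-1) + (2)·(4) = 15
53·t² − 30·t + 1 = 0  ⇒  m = 15² − 53·1 = 172
m = 172 > 0,  v_rel·d = 15 > 0  ⇒  inside

inside=yes margin=172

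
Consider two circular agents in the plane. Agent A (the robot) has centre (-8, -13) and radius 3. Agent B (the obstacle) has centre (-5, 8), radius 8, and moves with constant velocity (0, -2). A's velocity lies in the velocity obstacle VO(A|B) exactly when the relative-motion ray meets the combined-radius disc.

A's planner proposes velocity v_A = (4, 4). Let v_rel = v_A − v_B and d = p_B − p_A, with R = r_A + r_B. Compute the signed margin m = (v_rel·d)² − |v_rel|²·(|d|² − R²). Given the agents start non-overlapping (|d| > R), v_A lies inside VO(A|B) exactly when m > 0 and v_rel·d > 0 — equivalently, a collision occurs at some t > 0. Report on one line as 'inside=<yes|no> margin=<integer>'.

d = (3, 21),  |d|² = 450;  R = 3+8 = 11,  c = 450−11² = 329
v_rel = (4, 6),  |v_rel|² = 52;  v_rel·d = (4)·(3) + (6)·(21) = 138
52·t² − 276·t + 329 = 0  ⇒  m = 138² − 52·329 = 1936
m = 1936 > 0,  v_rel·d = 138 > 0  ⇒  inside

inside=yes margin=1936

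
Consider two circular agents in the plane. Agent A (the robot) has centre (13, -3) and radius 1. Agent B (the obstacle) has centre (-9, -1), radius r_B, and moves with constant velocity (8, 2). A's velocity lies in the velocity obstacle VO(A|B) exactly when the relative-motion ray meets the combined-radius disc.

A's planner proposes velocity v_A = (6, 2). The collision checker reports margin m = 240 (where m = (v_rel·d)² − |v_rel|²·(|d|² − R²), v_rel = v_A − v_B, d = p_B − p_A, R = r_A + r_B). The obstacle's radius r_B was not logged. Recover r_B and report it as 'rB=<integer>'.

m = 240
d = (-22, 2);  v_rel = (-2, 0),  |v_rel|² = 4
v_rel×d = (-2)·(2) − (0)·(-22) = -4
since m = R²·4 − (-4)²:  R² = (16 + 240) / 4 = 64
R = √64 = 8  ⇒  r_B = 8 − 1 = 7

rB=7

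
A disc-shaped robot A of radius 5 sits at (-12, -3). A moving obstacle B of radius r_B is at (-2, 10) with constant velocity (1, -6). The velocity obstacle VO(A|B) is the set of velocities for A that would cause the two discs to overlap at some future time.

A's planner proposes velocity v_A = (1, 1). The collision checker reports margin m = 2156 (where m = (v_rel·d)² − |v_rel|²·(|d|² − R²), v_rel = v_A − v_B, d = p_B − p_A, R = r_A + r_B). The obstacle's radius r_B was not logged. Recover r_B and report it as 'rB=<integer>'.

m = 2156
d = (10, 13);  v_rel = (0, 7),  |v_rel|² = 49
v_rel×d = (0)·(13) − (7)·(10) = -70
since m = R²·49 − (-70)²:  R² = (4900 + 2156) / 49 = 144
R = √144 = 12  ⇒  r_B = 12 − 5 = 7

rB=7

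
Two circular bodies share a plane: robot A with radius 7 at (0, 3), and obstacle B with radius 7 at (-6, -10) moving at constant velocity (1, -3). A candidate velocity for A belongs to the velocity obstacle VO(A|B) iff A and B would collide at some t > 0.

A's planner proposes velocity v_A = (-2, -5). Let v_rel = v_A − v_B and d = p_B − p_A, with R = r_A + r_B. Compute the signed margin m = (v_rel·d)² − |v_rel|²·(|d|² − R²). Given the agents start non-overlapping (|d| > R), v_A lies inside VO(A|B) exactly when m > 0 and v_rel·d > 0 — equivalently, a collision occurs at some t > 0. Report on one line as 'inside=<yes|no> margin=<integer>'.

d = (-6, -13),  |d|² = 205;  R = 7+7 = 14,  c = 205−14² = 9
v_rel = (-3, -2),  |v_rel|² = 13;  v_rel·d = (-3)·(-6) + (-2)·(-13) = 44
13·t² − 88·t + 9 = 0  ⇒  m = 44² − 13·9 = 1819
m = 1819 > 0,  v_rel·d = 44 > 0  ⇒  inside

inside=yes margin=1819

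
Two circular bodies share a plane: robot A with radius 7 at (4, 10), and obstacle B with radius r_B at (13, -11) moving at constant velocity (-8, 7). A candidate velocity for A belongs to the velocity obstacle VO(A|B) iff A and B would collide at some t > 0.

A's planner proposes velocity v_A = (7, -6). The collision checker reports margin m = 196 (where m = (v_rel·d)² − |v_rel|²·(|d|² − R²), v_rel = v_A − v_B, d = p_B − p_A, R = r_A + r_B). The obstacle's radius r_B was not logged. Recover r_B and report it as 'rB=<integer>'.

m = 196
d = (9, -21);  v_rel = (15, -13),  |v_rel|² = 394
v_rel×d = (15)·(-21) − (-13)·(9) = -198
since m = R²·394 − (-198)²:  R² = (39204 + 196) / 394 = 100
R = √100 = 10  ⇒  r_B = 10 − 7 = 3

rB=3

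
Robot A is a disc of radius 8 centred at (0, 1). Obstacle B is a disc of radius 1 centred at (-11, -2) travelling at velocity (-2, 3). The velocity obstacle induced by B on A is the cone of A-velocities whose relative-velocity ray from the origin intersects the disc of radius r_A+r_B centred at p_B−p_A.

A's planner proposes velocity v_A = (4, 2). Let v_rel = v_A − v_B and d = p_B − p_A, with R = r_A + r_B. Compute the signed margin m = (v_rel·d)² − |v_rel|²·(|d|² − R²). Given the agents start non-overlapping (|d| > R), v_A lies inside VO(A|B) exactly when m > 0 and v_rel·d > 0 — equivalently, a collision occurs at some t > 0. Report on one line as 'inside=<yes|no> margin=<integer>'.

d = (-11, -3),  |d|² = 130;  R = 8+1 = 9,  c = 130−9² = 49
v_rel = (6, -1),  |v_rel|² = 37;  v_rel·d = (6)·(-11) + (-1)·(-3) = -63
37·t² + 126·t + 49 = 0  ⇒  m = (-63)² − 37·49 = 2156
m = 2156 > 0,  v_rel·d = -63 < 0  ⇒  outside

inside=no margin=2156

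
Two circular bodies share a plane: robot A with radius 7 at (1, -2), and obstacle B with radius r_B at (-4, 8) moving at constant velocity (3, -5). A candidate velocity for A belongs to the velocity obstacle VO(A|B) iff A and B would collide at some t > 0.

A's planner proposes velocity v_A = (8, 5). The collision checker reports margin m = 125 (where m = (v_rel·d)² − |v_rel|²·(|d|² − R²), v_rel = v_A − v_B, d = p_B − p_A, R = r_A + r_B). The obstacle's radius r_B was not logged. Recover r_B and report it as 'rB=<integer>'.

m = 125
d = (-5, 10);  v_rel = (5, 10),  |v_rel|² = 125
v_rel×d = (5)·(10) − (10)·(-5) = 100
since m = R²·125 − 100²:  R² = (10000 + 125) / 125 = 81
R = √81 = 9  ⇒  r_B = 9 − 7 = 2

rB=2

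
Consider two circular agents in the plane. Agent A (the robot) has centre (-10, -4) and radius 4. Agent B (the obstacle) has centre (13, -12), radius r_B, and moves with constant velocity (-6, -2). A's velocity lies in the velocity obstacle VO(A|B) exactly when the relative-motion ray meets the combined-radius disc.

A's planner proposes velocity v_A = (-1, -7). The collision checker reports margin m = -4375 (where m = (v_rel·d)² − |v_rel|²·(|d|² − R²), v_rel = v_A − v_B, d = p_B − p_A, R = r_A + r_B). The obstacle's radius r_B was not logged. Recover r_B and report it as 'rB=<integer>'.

m = -4375
d = (23, -8);  v_rel = (5, -5),  |v_rel|² = 50
v_rel×d = (5)·(-8) − (-5)·(23) = 75
since m = R²·50 − 75²:  R² = (5625 + -4375) / 50 = 25
R = √25 = 5  ⇒  r_B = 5 − 4 = 1

rB=1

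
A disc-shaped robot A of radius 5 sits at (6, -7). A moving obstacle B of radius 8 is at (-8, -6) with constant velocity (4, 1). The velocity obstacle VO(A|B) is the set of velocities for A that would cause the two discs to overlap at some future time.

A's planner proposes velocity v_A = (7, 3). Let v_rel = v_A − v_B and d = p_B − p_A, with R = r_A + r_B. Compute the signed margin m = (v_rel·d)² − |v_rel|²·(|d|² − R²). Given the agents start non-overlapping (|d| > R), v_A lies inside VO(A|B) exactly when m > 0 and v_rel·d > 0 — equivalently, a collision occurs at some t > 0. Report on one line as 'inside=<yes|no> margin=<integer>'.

d = (-14, 1),  |d|² = 197;  R = 5+8 = 13,  c = 197−13² = 28
v_rel = (3, 2),  |v_rel|² = 13;  v_rel·d = (3)·(-14) + (2)·(1) = -40
13·t² + 80·t + 28 = 0  ⇒  m = (-40)² − 13·28 = 1236
m = 1236 > 0,  v_rel·d = -40 < 0  ⇒  outside

inside=no margin=1236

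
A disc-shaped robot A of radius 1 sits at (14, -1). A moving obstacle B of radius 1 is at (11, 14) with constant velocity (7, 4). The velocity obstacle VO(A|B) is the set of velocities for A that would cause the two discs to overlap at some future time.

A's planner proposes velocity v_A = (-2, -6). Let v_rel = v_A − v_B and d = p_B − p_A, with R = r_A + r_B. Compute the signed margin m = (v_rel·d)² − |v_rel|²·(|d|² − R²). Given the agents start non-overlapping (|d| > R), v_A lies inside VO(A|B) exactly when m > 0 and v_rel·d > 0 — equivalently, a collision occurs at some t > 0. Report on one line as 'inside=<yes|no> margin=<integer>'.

d = (-3, 15),  |d|² = 234;  R = 1+1 = 2,  c = 234−2² = 230
v_rel = (-9, -10),  |v_rel|² = 181;  v_rel·d = (-9)·(-3) + (-10)·(15) = -123
181·t² + 246·t + 230 = 0  ⇒  m = (-123)² − 181·230 = -26501
m = -26501 < 0,  v_rel·d = -123 < 0  ⇒  outside

inside=no margin=-26501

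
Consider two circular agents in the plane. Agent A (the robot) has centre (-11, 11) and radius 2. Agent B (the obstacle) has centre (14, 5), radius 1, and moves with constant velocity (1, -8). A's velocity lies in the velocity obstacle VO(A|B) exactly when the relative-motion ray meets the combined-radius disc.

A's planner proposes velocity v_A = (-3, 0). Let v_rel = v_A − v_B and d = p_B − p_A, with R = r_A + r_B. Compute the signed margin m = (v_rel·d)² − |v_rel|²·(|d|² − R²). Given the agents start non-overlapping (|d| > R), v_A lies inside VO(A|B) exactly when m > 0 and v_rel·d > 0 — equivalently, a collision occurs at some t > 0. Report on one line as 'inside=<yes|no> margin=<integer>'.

d = (25, -6),  |d|² = 661;  R = 2+1 = 3,  c = 661−3² = 652
v_rel = (-4, 8),  |v_rel|² = 80;  v_rel·d = (-4)·(25) + (8)·(-6) = -148
80·t² + 296·t + 652 = 0  ⇒  m = (-148)² − 80·652 = -30256
m = -30256 < 0,  v_rel·d = -148 < 0  ⇒  outside

inside=no margin=-30256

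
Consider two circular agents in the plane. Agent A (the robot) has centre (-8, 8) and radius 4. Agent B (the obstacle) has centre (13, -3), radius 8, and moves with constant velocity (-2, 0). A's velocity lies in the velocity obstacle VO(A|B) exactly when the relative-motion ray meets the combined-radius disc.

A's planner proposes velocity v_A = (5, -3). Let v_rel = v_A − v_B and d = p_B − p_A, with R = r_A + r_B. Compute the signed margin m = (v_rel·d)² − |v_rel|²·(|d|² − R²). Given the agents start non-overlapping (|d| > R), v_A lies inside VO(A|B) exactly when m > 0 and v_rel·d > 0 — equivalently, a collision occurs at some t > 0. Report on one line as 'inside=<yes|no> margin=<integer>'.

d = (21, -11),  |d|² = 562;  R = 4+8 = 12,  c = 562−12² = 418
v_rel = (7, -3),  |v_rel|² = 58;  v_rel·d = (7)·(21) + (-3)·(-11) = 180
58·t² − 360·t + 418 = 0  ⇒  m = 180² − 58·418 = 8156
m = 8156 > 0,  v_rel·d = 180 > 0  ⇒  inside

inside=yes margin=8156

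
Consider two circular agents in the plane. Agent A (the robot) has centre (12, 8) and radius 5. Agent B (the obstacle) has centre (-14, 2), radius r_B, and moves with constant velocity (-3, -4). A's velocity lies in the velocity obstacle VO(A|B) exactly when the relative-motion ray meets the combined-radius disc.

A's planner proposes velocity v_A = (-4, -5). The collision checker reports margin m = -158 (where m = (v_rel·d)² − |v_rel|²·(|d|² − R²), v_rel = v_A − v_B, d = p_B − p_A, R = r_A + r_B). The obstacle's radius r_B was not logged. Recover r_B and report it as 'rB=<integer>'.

m = -158
d = (-26, -6);  v_rel = (-1, -1),  |v_rel|² = 2
v_rel×d = (-1)·(-6) − (-1)·(-26) = -20
since m = R²·2 − (-20)²:  R² = (400 + -158) / 2 = 121
R = √121 = 11  ⇒  r_B = 11 − 5 = 6

rB=6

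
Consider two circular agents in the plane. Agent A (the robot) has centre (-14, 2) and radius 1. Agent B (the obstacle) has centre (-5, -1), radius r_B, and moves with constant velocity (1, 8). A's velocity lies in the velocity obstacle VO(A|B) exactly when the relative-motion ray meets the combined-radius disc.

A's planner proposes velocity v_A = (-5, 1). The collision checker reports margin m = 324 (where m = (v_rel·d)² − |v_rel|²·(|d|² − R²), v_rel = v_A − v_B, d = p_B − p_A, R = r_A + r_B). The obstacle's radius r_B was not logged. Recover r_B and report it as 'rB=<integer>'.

m = 324
d = (9, -3);  v_rel = (-6, -7),  |v_rel|² = 85
v_rel×d = (-6)·(-3) − (-7)·(9) = 81
since m = R²·85 − 81²:  R² = (6561 + 324) / 85 = 81
R = √81 = 9  ⇒  r_B = 9 − 1 = 8

rB=8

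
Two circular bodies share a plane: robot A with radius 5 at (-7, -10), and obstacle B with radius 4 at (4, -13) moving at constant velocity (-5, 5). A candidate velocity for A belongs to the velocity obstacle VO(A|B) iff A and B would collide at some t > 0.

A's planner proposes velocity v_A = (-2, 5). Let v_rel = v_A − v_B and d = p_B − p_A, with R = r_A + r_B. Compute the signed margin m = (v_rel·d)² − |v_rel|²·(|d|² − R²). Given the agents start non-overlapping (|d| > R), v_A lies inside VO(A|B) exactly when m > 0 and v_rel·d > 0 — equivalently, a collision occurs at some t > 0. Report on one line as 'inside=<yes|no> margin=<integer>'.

d = (11, -3),  |d|² = 130;  R = 5+4 = 9,  c = 130−9² = 49
v_rel = (3, 0),  |v_rel|² = 9;  v_rel·d = (3)·(11) + (0)·(-3) = 33
9·t² − 66·t + 49 = 0  ⇒  m = 33² − 9·49 = 648
m = 648 > 0,  v_rel·d = 33 > 0  ⇒  inside

inside=yes margin=648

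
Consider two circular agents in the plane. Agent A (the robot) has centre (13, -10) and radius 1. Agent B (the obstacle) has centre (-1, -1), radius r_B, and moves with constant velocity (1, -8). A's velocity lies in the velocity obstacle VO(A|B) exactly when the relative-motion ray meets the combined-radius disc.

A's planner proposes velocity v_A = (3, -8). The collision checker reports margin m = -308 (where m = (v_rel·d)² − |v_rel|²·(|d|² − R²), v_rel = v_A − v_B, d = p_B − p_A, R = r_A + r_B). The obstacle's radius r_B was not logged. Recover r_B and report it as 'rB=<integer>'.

m = -308
d = (-14, 9);  v_rel = (2, 0),  |v_rel|² = 4
v_rel×d = (2)·(9) − (0)·(-14) = 18
since m = R²·4 − 18²:  R² = (324 + -308) / 4 = 4
R = √4 = 2  ⇒  r_B = 2 − 1 = 1

rB=1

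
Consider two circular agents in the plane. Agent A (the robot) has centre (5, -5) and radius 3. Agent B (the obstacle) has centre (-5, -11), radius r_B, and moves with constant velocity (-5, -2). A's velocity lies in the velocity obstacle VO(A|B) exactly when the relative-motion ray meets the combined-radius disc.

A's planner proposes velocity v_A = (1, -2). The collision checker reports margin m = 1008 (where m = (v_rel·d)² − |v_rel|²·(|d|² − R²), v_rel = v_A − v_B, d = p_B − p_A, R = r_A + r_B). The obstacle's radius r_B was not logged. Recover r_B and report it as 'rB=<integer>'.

m = 1008
d = (-10, -6);  v_rel = (6, 0),  |v_rel|² = 36
v_rel×d = (6)·(-6) − (0)·(-10) = -36
since m = R²·36 − (-36)²:  R² = (1296 + 1008) / 36 = 64
R = √64 = 8  ⇒  r_B = 8 − 3 = 5

rB=5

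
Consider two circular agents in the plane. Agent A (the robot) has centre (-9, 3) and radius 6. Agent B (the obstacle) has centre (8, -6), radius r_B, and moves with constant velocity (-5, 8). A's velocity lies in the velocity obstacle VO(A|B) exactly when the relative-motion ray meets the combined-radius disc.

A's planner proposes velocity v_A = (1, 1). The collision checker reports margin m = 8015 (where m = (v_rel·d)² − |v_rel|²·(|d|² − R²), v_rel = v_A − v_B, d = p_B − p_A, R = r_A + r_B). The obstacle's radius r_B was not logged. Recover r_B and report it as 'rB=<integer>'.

m = 8015
d = (17, -9);  v_rel = (6, -7),  |v_rel|² = 85
v_rel×d = (6)·(-9) − (-7)·(17) = 65
since m = R²·85 − 65²:  R² = (4225 + 8015) / 85 = 144
R = √144 = 12  ⇒  r_B = 12 − 6 = 6

rB=6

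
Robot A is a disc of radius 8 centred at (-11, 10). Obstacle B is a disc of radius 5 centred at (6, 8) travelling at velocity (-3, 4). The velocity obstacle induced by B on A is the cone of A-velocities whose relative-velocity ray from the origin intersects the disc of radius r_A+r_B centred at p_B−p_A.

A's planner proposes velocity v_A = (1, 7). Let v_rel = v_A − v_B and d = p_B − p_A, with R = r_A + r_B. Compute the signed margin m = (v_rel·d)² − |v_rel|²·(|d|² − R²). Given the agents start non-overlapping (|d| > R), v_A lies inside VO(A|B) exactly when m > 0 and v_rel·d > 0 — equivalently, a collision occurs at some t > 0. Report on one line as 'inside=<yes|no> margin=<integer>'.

d = (17, -2),  |d|² = 293;  R = 8+5 = 13,  c = 293−13² = 124
v_rel = (4, 3),  |v_rel|² = 25;  v_rel·d = (4)·(17) + (3)·(-2) = 62
25·t² − 124·t + 124 = 0  ⇒  m = 62² − 25·124 = 744
m = 744 > 0,  v_rel·d = 62 > 0  ⇒  inside

inside=yes margin=744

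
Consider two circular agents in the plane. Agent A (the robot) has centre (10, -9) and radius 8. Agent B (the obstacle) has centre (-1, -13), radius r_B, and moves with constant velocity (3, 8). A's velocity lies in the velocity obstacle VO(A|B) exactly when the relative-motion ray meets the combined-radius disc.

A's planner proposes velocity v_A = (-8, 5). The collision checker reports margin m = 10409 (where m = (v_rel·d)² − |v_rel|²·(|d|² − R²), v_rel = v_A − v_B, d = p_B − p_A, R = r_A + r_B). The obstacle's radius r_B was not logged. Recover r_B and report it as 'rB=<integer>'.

m = 10409
d = (-11, -4);  v_rel = (-11, -3),  |v_rel|² = 130
v_rel×d = (-11)·(-4) − (-3)·(-11) = 11
since m = R²·130 − 11²:  R² = (121 + 10409) / 130 = 81
R = √81 = 9  ⇒  r_B = 9 − 8 = 1

rB=1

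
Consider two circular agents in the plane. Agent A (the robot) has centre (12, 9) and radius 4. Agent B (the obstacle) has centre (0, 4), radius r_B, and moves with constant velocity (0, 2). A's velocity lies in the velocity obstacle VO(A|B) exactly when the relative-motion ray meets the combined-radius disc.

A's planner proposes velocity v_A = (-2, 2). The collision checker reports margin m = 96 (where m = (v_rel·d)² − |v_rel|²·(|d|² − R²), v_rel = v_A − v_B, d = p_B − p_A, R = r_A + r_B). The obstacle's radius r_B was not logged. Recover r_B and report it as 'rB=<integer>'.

m = 96
d = (-12, -5);  v_rel = (-2, 0),  |v_rel|² = 4
v_rel×d = (-2)·(-5) − (0)·(-12) = 10
since m = R²·4 − 10²:  R² = (100 + 96) / 4 = 49
R = √49 = 7  ⇒  r_B = 7 − 4 = 3

rB=3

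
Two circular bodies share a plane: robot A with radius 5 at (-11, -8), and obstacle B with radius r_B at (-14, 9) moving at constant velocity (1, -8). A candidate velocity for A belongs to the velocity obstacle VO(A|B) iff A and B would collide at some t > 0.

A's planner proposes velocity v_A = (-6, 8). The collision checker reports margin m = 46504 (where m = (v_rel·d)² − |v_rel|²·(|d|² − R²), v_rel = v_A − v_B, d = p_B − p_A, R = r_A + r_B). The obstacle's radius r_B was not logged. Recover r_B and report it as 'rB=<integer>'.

m = 46504
d = (-3, 17);  v_rel = (-7, 16),  |v_rel|² = 305
v_rel×d = (-7)·(17) − (16)·(-3) = -71
since m = R²·305 − (-71)²:  R² = (5041 + 46504) / 305 = 169
R = √169 = 13  ⇒  r_B = 13 − 5 = 8

rB=8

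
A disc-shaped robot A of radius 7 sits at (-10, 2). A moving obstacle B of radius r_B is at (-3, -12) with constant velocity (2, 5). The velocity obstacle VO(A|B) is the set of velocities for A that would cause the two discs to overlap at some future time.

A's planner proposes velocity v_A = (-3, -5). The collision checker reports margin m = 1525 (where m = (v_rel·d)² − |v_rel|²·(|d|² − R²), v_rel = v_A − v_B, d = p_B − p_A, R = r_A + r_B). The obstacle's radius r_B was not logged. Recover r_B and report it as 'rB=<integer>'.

m = 1525
d = (7, -14);  v_rel = (-5, -10),  |v_rel|² = 125
v_rel×d = (-5)·(-14) − (-10)·(7) = 140
since m = R²·125 − 140²:  R² = (19600 + 1525) / 125 = 169
R = √169 = 13  ⇒  r_B = 13 − 7 = 6

rB=6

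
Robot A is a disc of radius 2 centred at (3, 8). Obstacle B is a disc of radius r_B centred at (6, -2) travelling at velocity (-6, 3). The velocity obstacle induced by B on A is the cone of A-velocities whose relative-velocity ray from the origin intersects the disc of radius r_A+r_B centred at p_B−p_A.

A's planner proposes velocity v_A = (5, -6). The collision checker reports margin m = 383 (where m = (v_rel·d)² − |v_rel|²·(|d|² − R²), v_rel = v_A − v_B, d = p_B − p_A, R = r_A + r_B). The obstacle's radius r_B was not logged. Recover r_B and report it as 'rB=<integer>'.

m = 383
d = (3, -10);  v_rel = (11, -9),  |v_rel|² = 202
v_rel×d = (11)·(-10) − (-9)·(3) = -83
since m = R²·202 − (-83)²:  R² = (6889 + 383) / 202 = 36
R = √36 = 6  ⇒  r_B = 6 − 2 = 4

rB=4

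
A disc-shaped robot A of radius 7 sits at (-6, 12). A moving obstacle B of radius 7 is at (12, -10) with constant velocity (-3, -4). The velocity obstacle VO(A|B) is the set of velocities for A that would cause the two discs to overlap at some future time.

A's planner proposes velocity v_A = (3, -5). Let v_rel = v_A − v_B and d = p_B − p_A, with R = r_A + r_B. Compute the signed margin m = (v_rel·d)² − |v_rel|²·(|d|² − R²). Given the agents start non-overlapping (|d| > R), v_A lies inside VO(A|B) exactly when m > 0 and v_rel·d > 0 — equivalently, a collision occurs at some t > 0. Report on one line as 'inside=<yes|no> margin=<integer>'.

d = (18, -22),  |d|² = 808;  R = 7+7 = 14,  c = 808−14² = 612
v_rel = (6, -1),  |v_rel|² = 37;  v_rel·d = (6)·(18) + (-1)·(-22) = 130
37·t² − 260·t + 612 = 0  ⇒  m = 130² − 37·612 = -5744
m = -5744 < 0,  v_rel·d = 130 > 0  ⇒  outside

inside=no margin=-5744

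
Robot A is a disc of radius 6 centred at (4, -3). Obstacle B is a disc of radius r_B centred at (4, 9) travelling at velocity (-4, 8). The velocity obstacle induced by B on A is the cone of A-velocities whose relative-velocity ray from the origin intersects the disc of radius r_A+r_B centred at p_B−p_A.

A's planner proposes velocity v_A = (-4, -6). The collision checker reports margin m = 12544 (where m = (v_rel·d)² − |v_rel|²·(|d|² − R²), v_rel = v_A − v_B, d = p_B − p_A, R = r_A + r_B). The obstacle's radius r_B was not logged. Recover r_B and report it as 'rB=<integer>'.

m = 12544
d = (0, 12);  v_rel = (0, -14),  |v_rel|² = 196
v_rel×d = (0)·(12) − (-14)·(0) = 0
since m = R²·196 − 0²:  R² = (0 + 12544) / 196 = 64
R = √64 = 8  ⇒  r_B = 8 − 6 = 2

rB=2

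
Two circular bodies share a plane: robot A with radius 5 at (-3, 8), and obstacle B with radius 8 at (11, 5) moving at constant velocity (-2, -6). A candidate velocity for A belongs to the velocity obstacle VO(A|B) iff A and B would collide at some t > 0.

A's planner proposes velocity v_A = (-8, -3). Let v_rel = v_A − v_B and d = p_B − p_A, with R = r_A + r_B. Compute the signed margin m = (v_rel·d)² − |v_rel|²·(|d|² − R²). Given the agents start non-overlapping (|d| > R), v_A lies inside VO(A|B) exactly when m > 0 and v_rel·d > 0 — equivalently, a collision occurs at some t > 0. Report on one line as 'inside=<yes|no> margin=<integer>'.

d = (14, -3),  |d|² = 205;  R = 5+8 = 13,  c = 205−13² = 36
v_rel = (-6, 3),  |v_rel|² = 45;  v_rel·d = (-6)·(14) + (3)·(-3) = -93
45·t² + 186·t + 36 = 0  ⇒  m = (-93)² − 45·36 = 7029
m = 7029 > 0,  v_rel·d = -93 < 0  ⇒  outside

inside=no margin=7029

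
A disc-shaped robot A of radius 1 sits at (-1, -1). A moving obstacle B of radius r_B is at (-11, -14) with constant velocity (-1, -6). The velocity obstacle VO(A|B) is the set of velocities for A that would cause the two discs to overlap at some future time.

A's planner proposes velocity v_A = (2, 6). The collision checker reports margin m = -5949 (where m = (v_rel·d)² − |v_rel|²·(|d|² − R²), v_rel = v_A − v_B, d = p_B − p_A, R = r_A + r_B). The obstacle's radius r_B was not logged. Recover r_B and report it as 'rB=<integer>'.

m = -5949
d = (-10, -13);  v_rel = (3, 12),  |v_rel|² = 153
v_rel×d = (3)·(-13) − (12)·(-10) = 81
since m = R²·153 − 81²:  R² = (6561 + -5949) / 153 = 4
R = √4 = 2  ⇒  r_B = 2 − 1 = 1

rB=1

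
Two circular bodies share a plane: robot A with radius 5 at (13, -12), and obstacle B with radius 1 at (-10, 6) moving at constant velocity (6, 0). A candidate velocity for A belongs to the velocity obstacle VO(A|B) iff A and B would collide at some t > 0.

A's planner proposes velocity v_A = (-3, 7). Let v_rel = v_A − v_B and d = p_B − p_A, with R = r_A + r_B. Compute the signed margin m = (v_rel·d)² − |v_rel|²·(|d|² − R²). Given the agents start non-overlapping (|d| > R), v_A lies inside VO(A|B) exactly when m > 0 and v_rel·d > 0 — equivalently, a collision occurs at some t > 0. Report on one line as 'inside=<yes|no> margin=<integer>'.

d = (-23, 18),  |d|² = 853;  R = 5+1 = 6,  c = 853−6² = 817
v_rel = (-9, 7),  |v_rel|² = 130;  v_rel·d = (-9)·(-23) + (7)·(18) = 333
130·t² − 666·t + 817 = 0  ⇒  m = 333² − 130·817 = 4679
m = 4679 > 0,  v_rel·d = 333 > 0  ⇒  inside

inside=yes margin=4679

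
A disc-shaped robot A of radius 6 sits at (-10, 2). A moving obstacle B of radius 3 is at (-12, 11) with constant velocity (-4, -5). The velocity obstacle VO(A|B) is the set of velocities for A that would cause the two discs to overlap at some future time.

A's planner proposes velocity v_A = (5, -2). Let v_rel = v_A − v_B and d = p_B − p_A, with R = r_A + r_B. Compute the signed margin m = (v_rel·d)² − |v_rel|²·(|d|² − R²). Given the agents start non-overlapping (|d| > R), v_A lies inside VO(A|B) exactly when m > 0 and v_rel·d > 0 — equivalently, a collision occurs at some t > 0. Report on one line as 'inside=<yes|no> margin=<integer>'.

d = (-2, 9),  |d|² = 85;  R = 6+3 = 9,  c = 85−9² = 4
v_rel = (9, 3),  |v_rel|² = 90;  v_rel·d = (9)·(-2) + (3)·(9) = 9
90·t² − 18·t + 4 = 0  ⇒  m = 9² − 90·4 = -279
m = -279 < 0,  v_rel·d = 9 > 0  ⇒  outside

inside=no margin=-279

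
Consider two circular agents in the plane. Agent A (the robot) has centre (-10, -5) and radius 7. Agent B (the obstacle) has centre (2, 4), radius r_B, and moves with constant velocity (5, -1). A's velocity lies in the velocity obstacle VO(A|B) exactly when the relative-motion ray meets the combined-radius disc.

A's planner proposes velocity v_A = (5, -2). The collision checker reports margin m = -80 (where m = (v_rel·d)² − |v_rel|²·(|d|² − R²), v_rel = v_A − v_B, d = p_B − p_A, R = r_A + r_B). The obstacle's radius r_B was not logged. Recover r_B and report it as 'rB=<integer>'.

m = -80
d = (12, 9);  v_rel = (0, -1),  |v_rel|² = 1
v_rel×d = (0)·(9) − (-1)·(12) = 12
since m = R²·1 − 12²:  R² = (144 + -80) / 1 = 64
R = √64 = 8  ⇒  r_B = 8 − 7 = 1

rB=1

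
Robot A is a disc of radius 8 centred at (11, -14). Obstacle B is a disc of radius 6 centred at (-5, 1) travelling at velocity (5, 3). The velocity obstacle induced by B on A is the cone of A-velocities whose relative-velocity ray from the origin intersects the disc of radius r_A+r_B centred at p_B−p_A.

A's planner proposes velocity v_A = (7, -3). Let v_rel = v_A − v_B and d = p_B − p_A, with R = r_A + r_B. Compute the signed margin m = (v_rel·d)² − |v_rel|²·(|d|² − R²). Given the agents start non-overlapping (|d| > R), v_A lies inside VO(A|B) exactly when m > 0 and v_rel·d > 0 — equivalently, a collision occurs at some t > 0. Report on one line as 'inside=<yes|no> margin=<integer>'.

d = (-16, 15),  |d|² = 481;  R = 8+6 = 14,  c = 481−14² = 285
v_rel = (2, -6),  |v_rel|² = 40;  v_rel·d = (2)·(-16) + (-6)·(15) = -122
40·t² + 244·t + 285 = 0  ⇒  m = (-122)² − 40·285 = 3484
m = 3484 > 0,  v_rel·d = -122 < 0  ⇒  outside

inside=no margin=3484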